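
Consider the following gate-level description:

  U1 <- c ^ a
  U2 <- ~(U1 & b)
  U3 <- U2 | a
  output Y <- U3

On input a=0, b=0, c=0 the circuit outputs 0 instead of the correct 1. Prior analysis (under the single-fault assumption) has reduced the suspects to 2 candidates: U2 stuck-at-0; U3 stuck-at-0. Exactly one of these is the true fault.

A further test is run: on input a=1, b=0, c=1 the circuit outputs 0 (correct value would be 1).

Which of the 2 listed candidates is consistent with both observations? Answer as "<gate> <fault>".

Evaluate each candidate on input a=1, b=0, c=1:
  U2 stuck-at-0: U1=0, U2=0 [stuck-at-0], U3=1 → 1 — eliminated
  U3 stuck-at-0: U1=0, U2=1, U3=0 [stuck-at-0] → 0 — matches
Only U3 stuck-at-0 reproduces the observed 0.

U3 stuck-at-0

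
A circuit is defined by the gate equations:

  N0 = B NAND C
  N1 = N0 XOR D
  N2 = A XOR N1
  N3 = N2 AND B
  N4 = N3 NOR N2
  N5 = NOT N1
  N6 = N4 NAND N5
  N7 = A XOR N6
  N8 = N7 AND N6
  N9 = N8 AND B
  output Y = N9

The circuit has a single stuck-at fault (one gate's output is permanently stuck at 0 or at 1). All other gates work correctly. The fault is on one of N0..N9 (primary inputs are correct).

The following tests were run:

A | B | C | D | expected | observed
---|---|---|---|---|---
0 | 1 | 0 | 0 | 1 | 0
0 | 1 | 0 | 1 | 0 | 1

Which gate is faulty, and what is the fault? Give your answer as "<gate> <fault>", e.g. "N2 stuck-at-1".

N0 stuck-at-0

Fault-free values for test 1 (A=0, B=1, C=0, D=0): N0=1, N1=1, N2=1, N3=1, N4=0, N5=0, N6=1, N7=1, N8=1, N9=1, giving Y=1. Observed 0.
Test 1: faults giving observed 0 are {N0 stuck-at-0, N1 stuck-at-0, N6 stuck-at-0, N7 stuck-at-0, N8 stuck-at-0, N9 stuck-at-0}.
Test 2 (A=0, B=1, C=0, D=1): fault-free N0=1, N1=0, N2=0, N3=0, N4=1, N5=1, N6=0, N7=0, N8=0, N9=0 → 0; observed 1. Eliminates N1 stuck-at-0, N6 stuck-at-0, N7 stuck-at-0, N8 stuck-at-0, N9 stuck-at-0.
Only N0 stuck-at-0 is consistent with every test.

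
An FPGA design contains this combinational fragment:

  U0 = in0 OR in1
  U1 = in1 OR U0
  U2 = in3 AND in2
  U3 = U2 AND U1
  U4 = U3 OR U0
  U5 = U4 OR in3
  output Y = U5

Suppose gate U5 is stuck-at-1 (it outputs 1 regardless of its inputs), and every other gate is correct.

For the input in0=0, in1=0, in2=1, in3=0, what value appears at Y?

1

Propagate with U5 forced: U0=0, U1=0, U2=0, U3=0, U4=0, U5=1 [stuck-at-1].
So Y = 1. (Without the fault it would be 0.)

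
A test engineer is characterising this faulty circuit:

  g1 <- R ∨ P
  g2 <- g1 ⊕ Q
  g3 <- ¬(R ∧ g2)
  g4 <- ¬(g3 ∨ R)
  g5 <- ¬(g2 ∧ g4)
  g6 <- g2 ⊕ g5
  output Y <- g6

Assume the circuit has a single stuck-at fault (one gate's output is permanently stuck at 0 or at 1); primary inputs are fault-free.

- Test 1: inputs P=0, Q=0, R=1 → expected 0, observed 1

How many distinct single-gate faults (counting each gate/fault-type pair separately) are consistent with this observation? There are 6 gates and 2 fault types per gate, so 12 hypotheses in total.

Fault-free: g1=1, g2=1, g3=0, g4=0, g5=1, g6=0 → 0. Observed 1.
  g1 stuck-at-0: output 1 ✓
  g1 stuck-at-1: output 0 ✗
  g2 stuck-at-0: output 1 ✓
  g2 stuck-at-1: output 0 ✗
  g3 stuck-at-0: output 0 ✗
  g3 stuck-at-1: output 0 ✗
  g4 stuck-at-0: output 0 ✗
  g4 stuck-at-1: output 1 ✓
  g5 stuck-at-0: output 1 ✓
  g5 stuck-at-1: output 0 ✗
  g6 stuck-at-0: output 0 ✗
  g6 stuck-at-1: output 1 ✓
Consistent faults: {g1 stuck-at-0, g2 stuck-at-0, g4 stuck-at-1, g5 stuck-at-0, g6 stuck-at-1} — 5 in all.

5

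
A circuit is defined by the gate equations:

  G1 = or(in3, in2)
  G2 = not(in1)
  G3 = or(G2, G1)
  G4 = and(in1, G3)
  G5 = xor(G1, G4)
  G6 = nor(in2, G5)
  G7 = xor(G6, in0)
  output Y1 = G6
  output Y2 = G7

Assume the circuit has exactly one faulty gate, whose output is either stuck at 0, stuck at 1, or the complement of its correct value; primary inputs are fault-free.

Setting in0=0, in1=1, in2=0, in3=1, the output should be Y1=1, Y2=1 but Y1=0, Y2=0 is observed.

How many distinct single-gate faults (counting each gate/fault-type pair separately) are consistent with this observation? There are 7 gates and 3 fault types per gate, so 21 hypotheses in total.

8

Fault-free: G1=1, G2=0, G3=1, G4=1, G5=0, G6=1, G7=1 → Y1=1, Y2=1. Observed Y1=0, Y2=0.
  G1: none of the 3 fault types match ✗
  G2: none of the 3 fault types match ✗
  G3: stuck-at-0, inverted output ✓; others ✗
  G4: stuck-at-0, inverted output ✓; others ✗
  G5: stuck-at-1, inverted output ✓; others ✗
  G6: stuck-at-0, inverted output ✓; others ✗
  G7: none of the 3 fault types match ✗
Consistent faults: {G3 stuck-at-0, G3 inverted output, G4 stuck-at-0, G4 inverted output, G5 stuck-at-1, G5 inverted output, G6 stuck-at-0, G6 inverted output} — 8 in all.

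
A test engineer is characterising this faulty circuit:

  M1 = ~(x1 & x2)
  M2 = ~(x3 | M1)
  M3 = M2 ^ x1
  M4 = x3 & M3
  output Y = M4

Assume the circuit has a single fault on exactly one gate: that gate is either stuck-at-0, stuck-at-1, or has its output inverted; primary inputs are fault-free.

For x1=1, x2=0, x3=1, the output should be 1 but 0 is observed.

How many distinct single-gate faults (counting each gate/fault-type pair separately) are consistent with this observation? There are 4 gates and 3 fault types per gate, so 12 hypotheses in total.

Fault-free: M1=1, M2=0, M3=1, M4=1 → 1. Observed 0.
  M1 stuck-at-0: output 1 ✗
  M1 stuck-at-1: output 1 ✗
  M1 inverted output: output 1 ✗
  M2 stuck-at-0: output 1 ✗
  M2 stuck-at-1: output 0 ✓
  M2 inverted output: output 0 ✓
  M3 stuck-at-0: output 0 ✓
  M3 stuck-at-1: output 1 ✗
  M3 inverted output: output 0 ✓
  M4 stuck-at-0: output 0 ✓
  M4 stuck-at-1: output 1 ✗
  M4 inverted output: output 0 ✓
Consistent faults: {M2 stuck-at-1, M2 inverted output, M3 stuck-at-0, M3 inverted output, M4 stuck-at-0, M4 inverted output} — 6 in all.

6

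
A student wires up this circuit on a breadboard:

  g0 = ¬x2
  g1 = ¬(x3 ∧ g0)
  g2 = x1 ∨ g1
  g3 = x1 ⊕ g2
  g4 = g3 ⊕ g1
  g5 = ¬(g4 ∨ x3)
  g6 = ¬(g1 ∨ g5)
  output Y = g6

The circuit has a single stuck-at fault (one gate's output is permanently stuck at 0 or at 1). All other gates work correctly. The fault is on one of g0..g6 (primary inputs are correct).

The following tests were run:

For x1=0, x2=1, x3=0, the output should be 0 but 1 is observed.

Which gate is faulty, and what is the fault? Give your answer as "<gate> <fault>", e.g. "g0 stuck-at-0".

g6 stuck-at-1

Fault-free values for test 1 (x1=0, x2=1, x3=0): g0=0, g1=1, g2=1, g3=1, g4=0, g5=1, g6=0, giving Y=0. Observed 1.
Test 1: faults giving observed 1 are {g6 stuck-at-1}.
Only g6 stuck-at-1 is consistent with every test.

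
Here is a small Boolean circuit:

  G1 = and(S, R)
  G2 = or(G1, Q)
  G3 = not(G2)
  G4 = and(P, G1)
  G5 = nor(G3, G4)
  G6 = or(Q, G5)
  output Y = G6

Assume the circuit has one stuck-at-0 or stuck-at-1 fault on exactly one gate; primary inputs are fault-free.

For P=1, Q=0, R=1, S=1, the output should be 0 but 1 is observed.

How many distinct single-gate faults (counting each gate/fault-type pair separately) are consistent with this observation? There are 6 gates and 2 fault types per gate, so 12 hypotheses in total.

Fault-free: G1=1, G2=1, G3=0, G4=1, G5=0, G6=0 → 0. Observed 1.
  G1 stuck-at-0: output 0 ✗
  G1 stuck-at-1: output 0 ✗
  G2 stuck-at-0: output 0 ✗
  G2 stuck-at-1: output 0 ✗
  G3 stuck-at-0: output 0 ✗
  G3 stuck-at-1: output 0 ✗
  G4 stuck-at-0: output 1 ✓
  G4 stuck-at-1: output 0 ✗
  G5 stuck-at-0: output 0 ✗
  G5 stuck-at-1: output 1 ✓
  G6 stuck-at-0: output 0 ✗
  G6 stuck-at-1: output 1 ✓
Consistent faults: {G4 stuck-at-0, G5 stuck-at-1, G6 stuck-at-1} — 3 in all.

3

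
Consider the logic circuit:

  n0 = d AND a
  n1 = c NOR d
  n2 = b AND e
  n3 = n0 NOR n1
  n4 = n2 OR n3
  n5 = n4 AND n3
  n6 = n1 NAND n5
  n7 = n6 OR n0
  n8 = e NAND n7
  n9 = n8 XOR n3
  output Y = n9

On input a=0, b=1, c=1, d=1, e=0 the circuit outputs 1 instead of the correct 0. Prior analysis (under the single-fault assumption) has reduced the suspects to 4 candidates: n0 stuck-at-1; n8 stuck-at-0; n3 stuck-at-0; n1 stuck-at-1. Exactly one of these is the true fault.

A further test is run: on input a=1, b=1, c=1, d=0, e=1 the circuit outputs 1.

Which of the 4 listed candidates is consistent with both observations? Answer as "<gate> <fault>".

Evaluate each candidate on input a=1, b=1, c=1, d=0, e=1:
  n0 stuck-at-1: n0=1 [stuck-at-1], n1=0, n2=1, n3=0, n4=1, n5=0, n6=1, n7=1, n8=0, n9=0 → 0 — eliminated
  n8 stuck-at-0: n0=0, n1=0, n2=1, n3=1, n4=1, n5=1, n6=1, n7=1, n8=0 [stuck-at-0], n9=1 → 1 — matches
  n3 stuck-at-0: n0=0, n1=0, n2=1, n3=0 [stuck-at-0], n4=1, n5=0, n6=1, n7=1, n8=0, n9=0 → 0 — eliminated
  n1 stuck-at-1: n0=0, n1=1 [stuck-at-1], n2=1, n3=0, n4=1, n5=0, n6=1, n7=1, n8=0, n9=0 → 0 — eliminated
Only n8 stuck-at-0 reproduces the observed 1.

n8 stuck-at-0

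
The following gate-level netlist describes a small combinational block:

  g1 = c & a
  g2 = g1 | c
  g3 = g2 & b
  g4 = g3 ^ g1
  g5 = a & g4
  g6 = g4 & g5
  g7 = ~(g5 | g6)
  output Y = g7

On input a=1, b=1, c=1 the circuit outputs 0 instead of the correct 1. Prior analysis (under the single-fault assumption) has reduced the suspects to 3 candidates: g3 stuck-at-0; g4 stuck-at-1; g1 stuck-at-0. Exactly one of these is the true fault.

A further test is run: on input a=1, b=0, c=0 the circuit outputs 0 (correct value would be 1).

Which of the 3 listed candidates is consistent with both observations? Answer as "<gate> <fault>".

g4 stuck-at-1

Evaluate each candidate on input a=1, b=0, c=0:
  g3 stuck-at-0: g1=0, g2=0, g3=0 [stuck-at-0], g4=0, g5=0, g6=0, g7=1 → 1 — eliminated
  g4 stuck-at-1: g1=0, g2=0, g3=0, g4=1 [stuck-at-1], g5=1, g6=1, g7=0 → 0 — matches
  g1 stuck-at-0: g1=0 [stuck-at-0], g2=0, g3=0, g4=0, g5=0, g6=0, g7=1 → 1 — eliminated
Only g4 stuck-at-1 reproduces the observed 0.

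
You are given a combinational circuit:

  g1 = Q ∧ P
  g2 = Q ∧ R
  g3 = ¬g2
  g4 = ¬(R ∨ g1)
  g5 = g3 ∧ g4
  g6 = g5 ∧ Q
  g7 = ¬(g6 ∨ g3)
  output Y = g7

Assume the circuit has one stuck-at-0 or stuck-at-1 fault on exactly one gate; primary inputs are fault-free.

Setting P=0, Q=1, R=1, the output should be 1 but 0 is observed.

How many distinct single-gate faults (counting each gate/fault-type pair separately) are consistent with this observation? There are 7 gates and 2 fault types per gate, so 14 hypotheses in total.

Fault-free: g1=0, g2=1, g3=0, g4=0, g5=0, g6=0, g7=1 → 1. Observed 0.
  g1 stuck-at-0: output 1 ✗
  g1 stuck-at-1: output 1 ✗
  g2 stuck-at-0: output 0 ✓
  g2 stuck-at-1: output 1 ✗
  g3 stuck-at-0: output 1 ✗
  g3 stuck-at-1: output 0 ✓
  g4 stuck-at-0: output 1 ✗
  g4 stuck-at-1: output 1 ✗
  g5 stuck-at-0: output 1 ✗
  g5 stuck-at-1: output 0 ✓
  g6 stuck-at-0: output 1 ✗
  g6 stuck-at-1: output 0 ✓
  g7 stuck-at-0: output 0 ✓
  g7 stuck-at-1: output 1 ✗
Consistent faults: {g2 stuck-at-0, g3 stuck-at-1, g5 stuck-at-1, g6 stuck-at-1, g7 stuck-at-0} — 5 in all.

5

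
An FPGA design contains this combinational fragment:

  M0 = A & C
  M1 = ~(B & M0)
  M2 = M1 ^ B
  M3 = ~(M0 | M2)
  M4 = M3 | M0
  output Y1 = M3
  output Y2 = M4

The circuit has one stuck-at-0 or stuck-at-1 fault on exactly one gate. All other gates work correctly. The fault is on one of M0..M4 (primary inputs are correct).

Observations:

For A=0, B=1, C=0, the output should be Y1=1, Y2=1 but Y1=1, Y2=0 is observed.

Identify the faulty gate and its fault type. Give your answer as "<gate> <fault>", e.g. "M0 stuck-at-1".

Fault-free values for test 1 (A=0, B=1, C=0): M0=0, M1=1, M2=0, M3=1, M4=1, giving Y1=1, Y2=1. Observed Y1=1, Y2=0.
Test 1: faults giving observed Y1=1, Y2=0 are {M4 stuck-at-0}.
Only M4 stuck-at-0 is consistent with every test.

M4 stuck-at-0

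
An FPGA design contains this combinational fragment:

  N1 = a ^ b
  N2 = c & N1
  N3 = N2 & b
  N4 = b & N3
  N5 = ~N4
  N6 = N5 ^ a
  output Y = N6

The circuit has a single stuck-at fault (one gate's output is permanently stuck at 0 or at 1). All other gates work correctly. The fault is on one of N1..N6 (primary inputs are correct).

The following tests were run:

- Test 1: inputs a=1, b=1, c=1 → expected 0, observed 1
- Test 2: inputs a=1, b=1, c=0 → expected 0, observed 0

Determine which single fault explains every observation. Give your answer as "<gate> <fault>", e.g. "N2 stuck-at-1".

Fault-free values for test 1 (a=1, b=1, c=1): N1=0, N2=0, N3=0, N4=0, N5=1, N6=0, giving Y=0. Observed 1.
Test 1: faults giving observed 1 are {N1 stuck-at-1, N2 stuck-at-1, N3 stuck-at-1, N4 stuck-at-1, N5 stuck-at-0, N6 stuck-at-1}.
Test 2 (a=1, b=1, c=0): fault-free N1=0, N2=0, N3=0, N4=0, N5=1, N6=0 → 0; observed 0. Eliminates N2 stuck-at-1, N3 stuck-at-1, N4 stuck-at-1, N5 stuck-at-0, N6 stuck-at-1.
Only N1 stuck-at-1 is consistent with every test.

N1 stuck-at-1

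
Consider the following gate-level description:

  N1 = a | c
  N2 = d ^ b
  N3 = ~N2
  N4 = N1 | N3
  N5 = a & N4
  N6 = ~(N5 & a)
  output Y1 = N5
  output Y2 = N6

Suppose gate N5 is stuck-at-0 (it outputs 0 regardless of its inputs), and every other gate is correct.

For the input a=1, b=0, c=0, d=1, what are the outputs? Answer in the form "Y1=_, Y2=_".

Y1=0, Y2=1

Propagate with N5 forced: N1=1, N2=1, N3=0, N4=1, N5=0 [stuck-at-0], N6=1.
So the outputs are Y1=0, Y2=1. (Without the fault they would be Y1=1, Y2=0.)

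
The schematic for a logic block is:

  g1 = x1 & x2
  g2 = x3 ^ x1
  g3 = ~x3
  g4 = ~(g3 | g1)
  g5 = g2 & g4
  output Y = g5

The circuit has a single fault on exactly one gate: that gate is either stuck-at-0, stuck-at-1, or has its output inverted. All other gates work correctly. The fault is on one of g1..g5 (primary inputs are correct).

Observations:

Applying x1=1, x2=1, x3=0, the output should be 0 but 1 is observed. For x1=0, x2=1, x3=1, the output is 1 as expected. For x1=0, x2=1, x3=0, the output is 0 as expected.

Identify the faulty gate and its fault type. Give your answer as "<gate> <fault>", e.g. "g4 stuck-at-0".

g4 stuck-at-1

Fault-free values for test 1 (x1=1, x2=1, x3=0): g1=1, g2=1, g3=1, g4=0, g5=0, giving Y=0. Observed 1.
Test 1: faults giving observed 1 are {g4 stuck-at-1, g4 inverted output, g5 stuck-at-1, g5 inverted output}.
Test 2 (x1=0, x2=1, x3=1): fault-free g1=0, g2=1, g3=0, g4=1, g5=1 → 1; observed 1. Eliminates g4 inverted output, g5 inverted output.
Test 3 (x1=0, x2=1, x3=0): fault-free g1=0, g2=0, g3=1, g4=0, g5=0 → 0; observed 0. Eliminates g5 stuck-at-1.
Only g4 stuck-at-1 is consistent with every test.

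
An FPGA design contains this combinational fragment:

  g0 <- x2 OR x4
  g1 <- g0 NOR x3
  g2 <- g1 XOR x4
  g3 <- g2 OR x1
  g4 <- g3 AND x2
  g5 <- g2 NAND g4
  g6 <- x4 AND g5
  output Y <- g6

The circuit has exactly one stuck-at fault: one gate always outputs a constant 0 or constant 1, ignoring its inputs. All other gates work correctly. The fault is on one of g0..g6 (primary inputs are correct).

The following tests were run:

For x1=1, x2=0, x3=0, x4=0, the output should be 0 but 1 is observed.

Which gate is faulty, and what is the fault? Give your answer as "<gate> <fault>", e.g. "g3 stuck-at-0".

Fault-free values for test 1 (x1=1, x2=0, x3=0, x4=0): g0=0, g1=1, g2=1, g3=1, g4=0, g5=1, g6=0, giving Y=0. Observed 1.
Test 1: faults giving observed 1 are {g6 stuck-at-1}.
Only g6 stuck-at-1 is consistent with every test.

g6 stuck-at-1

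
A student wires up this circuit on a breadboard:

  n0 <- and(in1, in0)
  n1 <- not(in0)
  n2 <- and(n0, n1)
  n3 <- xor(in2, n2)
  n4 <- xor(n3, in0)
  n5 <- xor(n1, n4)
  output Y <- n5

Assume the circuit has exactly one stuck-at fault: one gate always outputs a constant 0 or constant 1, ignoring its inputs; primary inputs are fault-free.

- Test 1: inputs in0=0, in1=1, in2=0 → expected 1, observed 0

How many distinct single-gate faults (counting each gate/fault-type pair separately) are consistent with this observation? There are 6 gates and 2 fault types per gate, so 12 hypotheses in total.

6

Fault-free: n0=0, n1=1, n2=0, n3=0, n4=0, n5=1 → 1. Observed 0.
  n0 stuck-at-0: output 1 ✗
  n0 stuck-at-1: output 0 ✓
  n1 stuck-at-0: output 0 ✓
  n1 stuck-at-1: output 1 ✗
  n2 stuck-at-0: output 1 ✗
  n2 stuck-at-1: output 0 ✓
  n3 stuck-at-0: output 1 ✗
  n3 stuck-at-1: output 0 ✓
  n4 stuck-at-0: output 1 ✗
  n4 stuck-at-1: output 0 ✓
  n5 stuck-at-0: output 0 ✓
  n5 stuck-at-1: output 1 ✗
Consistent faults: {n0 stuck-at-1, n1 stuck-at-0, n2 stuck-at-1, n3 stuck-at-1, n4 stuck-at-1, n5 stuck-at-0} — 6 in all.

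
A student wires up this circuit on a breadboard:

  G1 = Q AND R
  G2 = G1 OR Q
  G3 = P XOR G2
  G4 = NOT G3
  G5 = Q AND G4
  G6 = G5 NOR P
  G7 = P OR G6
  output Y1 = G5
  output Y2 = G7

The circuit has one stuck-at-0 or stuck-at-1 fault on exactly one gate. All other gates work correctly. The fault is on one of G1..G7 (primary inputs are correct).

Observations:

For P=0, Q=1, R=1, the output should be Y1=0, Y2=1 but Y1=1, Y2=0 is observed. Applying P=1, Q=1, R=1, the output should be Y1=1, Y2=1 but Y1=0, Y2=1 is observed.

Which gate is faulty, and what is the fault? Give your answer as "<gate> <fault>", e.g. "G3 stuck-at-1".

G2 stuck-at-0

Fault-free values for test 1 (P=0, Q=1, R=1): G1=1, G2=1, G3=1, G4=0, G5=0, G6=1, G7=1, giving Y1=0, Y2=1. Observed Y1=1, Y2=0.
Test 1: faults giving observed Y1=1, Y2=0 are {G2 stuck-at-0, G3 stuck-at-0, G4 stuck-at-1, G5 stuck-at-1}.
Test 2 (P=1, Q=1, R=1): fault-free G1=1, G2=1, G3=0, G4=1, G5=1, G6=0, G7=1 → Y1=1, Y2=1; observed Y1=0, Y2=1. Eliminates G3 stuck-at-0, G4 stuck-at-1, G5 stuck-at-1.
Only G2 stuck-at-0 is consistent with every test.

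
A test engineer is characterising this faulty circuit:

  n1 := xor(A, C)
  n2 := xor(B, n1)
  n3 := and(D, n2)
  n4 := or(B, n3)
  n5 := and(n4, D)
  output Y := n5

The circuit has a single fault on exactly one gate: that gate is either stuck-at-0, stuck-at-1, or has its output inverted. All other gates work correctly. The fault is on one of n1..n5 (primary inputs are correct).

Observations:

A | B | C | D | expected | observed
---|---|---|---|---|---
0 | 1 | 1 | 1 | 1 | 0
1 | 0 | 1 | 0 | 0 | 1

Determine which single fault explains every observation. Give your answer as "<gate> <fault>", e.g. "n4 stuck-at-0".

n5 inverted output

Fault-free values for test 1 (A=0, B=1, C=1, D=1): n1=1, n2=0, n3=0, n4=1, n5=1, giving Y=1. Observed 0.
Test 1: faults giving observed 0 are {n4 stuck-at-0, n4 inverted output, n5 stuck-at-0, n5 inverted output}.
Test 2 (A=1, B=0, C=1, D=0): fault-free n1=0, n2=0, n3=0, n4=0, n5=0 → 0; observed 1. Eliminates n4 stuck-at-0, n4 inverted output, n5 stuck-at-0.
Only n5 inverted output is consistent with every test.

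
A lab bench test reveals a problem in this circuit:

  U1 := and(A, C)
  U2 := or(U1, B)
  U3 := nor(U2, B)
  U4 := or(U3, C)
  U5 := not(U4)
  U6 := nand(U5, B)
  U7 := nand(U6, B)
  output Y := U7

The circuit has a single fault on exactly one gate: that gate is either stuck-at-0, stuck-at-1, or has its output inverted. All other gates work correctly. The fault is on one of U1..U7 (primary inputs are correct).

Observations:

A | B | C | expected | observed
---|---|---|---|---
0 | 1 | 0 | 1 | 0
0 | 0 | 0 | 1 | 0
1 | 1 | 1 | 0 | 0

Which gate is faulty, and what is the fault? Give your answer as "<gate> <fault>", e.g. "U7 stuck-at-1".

U7 stuck-at-0

Fault-free values for test 1 (A=0, B=1, C=0): U1=0, U2=1, U3=0, U4=0, U5=1, U6=0, U7=1, giving Y=1. Observed 0.
Test 1: faults giving observed 0 are {U3 stuck-at-1, U3 inverted output, U4 stuck-at-1, U4 inverted output, U5 stuck-at-0, U5 inverted output, U6 stuck-at-1, U6 inverted output, U7 stuck-at-0, U7 inverted output}.
Test 2 (A=0, B=0, C=0): fault-free U1=0, U2=0, U3=1, U4=1, U5=0, U6=1, U7=1 → 1; observed 0. Eliminates U3 stuck-at-1, U3 inverted output, U4 stuck-at-1, U4 inverted output, U5 stuck-at-0, U5 inverted output, U6 stuck-at-1, U6 inverted output.
Test 3 (A=1, B=1, C=1): fault-free U1=1, U2=1, U3=0, U4=1, U5=0, U6=1, U7=0 → 0; observed 0. Eliminates U7 inverted output.
Only U7 stuck-at-0 is consistent with every test.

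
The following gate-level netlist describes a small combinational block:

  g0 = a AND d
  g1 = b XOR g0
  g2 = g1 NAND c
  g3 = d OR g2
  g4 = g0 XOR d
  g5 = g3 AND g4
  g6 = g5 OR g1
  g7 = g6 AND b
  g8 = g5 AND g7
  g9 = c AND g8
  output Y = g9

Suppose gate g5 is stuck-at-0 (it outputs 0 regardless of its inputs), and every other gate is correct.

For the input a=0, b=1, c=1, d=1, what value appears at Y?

Propagate with g5 forced: g0=0, g1=1, g2=0, g3=1, g4=1, g5=0 [stuck-at-0], g6=1, g7=1, g8=0, g9=0.
So Y = 0. (Without the fault it would be 1.)

0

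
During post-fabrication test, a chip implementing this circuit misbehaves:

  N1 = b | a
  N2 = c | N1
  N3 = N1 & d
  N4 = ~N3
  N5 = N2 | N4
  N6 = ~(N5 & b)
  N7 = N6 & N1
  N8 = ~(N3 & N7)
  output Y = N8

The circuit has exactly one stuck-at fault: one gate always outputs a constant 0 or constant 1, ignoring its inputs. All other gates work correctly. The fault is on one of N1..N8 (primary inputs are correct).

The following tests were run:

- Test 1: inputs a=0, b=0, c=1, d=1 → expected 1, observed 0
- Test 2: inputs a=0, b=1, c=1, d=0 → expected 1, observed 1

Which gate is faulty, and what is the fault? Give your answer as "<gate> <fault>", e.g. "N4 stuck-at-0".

Fault-free values for test 1 (a=0, b=0, c=1, d=1): N1=0, N2=1, N3=0, N4=1, N5=1, N6=1, N7=0, N8=1, giving Y=1. Observed 0.
Test 1: faults giving observed 0 are {N1 stuck-at-1, N8 stuck-at-0}.
Test 2 (a=0, b=1, c=1, d=0): fault-free N1=1, N2=1, N3=0, N4=1, N5=1, N6=0, N7=0, N8=1 → 1; observed 1. Eliminates N8 stuck-at-0.
Only N1 stuck-at-1 is consistent with every test.

N1 stuck-at-1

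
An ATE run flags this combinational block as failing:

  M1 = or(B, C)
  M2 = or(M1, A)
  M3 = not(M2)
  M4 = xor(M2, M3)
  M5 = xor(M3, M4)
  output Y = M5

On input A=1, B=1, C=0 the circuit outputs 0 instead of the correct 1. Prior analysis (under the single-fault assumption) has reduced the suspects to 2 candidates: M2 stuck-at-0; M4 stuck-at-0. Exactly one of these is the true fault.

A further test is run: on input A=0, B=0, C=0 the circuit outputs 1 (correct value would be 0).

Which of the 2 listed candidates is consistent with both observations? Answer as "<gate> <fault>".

Evaluate each candidate on input A=0, B=0, C=0:
  M2 stuck-at-0: M1=0, M2=0 [stuck-at-0], M3=1, M4=1, M5=0 → 0 — eliminated
  M4 stuck-at-0: M1=0, M2=0, M3=1, M4=0 [stuck-at-0], M5=1 → 1 — matches
Only M4 stuck-at-0 reproduces the observed 1.

M4 stuck-at-0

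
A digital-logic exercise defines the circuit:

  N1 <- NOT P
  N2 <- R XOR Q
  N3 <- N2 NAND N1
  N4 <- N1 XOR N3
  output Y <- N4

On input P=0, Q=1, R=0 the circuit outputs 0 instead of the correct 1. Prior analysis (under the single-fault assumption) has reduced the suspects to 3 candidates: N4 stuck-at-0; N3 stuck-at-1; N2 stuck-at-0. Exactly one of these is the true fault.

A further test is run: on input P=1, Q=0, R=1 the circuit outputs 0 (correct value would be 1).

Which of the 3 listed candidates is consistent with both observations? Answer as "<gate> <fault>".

N4 stuck-at-0

Evaluate each candidate on input P=1, Q=0, R=1:
  N4 stuck-at-0: N1=0, N2=1, N3=1, N4=0 [stuck-at-0] → 0 — matches
  N3 stuck-at-1: N1=0, N2=1, N3=1 [stuck-at-1], N4=1 → 1 — eliminated
  N2 stuck-at-0: N1=0, N2=0 [stuck-at-0], N3=1, N4=1 → 1 — eliminated
Only N4 stuck-at-0 reproduces the observed 0.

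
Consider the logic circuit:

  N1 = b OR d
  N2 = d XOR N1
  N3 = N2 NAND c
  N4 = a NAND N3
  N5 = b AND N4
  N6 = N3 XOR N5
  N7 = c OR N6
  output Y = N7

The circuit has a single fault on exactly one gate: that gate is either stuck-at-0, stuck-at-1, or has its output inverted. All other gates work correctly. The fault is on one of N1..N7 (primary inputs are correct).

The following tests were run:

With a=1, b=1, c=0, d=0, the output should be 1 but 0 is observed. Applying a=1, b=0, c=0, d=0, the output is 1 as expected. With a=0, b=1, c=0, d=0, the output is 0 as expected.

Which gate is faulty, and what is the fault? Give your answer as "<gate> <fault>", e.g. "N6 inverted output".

Fault-free values for test 1 (a=1, b=1, c=0, d=0): N1=1, N2=1, N3=1, N4=0, N5=0, N6=1, N7=1, giving Y=1. Observed 0.
Test 1: faults giving observed 0 are {N4 stuck-at-1, N4 inverted output, N5 stuck-at-1, N5 inverted output, N6 stuck-at-0, N6 inverted output, N7 stuck-at-0, N7 inverted output}.
Test 2 (a=1, b=0, c=0, d=0): fault-free N1=0, N2=0, N3=1, N4=0, N5=0, N6=1, N7=1 → 1; observed 1. Eliminates N5 stuck-at-1, N5 inverted output, N6 stuck-at-0, N6 inverted output, N7 stuck-at-0, N7 inverted output.
Test 3 (a=0, b=1, c=0, d=0): fault-free N1=1, N2=1, N3=1, N4=1, N5=1, N6=0, N7=0 → 0; observed 0. Eliminates N4 inverted output.
Only N4 stuck-at-1 is consistent with every test.

N4 stuck-at-1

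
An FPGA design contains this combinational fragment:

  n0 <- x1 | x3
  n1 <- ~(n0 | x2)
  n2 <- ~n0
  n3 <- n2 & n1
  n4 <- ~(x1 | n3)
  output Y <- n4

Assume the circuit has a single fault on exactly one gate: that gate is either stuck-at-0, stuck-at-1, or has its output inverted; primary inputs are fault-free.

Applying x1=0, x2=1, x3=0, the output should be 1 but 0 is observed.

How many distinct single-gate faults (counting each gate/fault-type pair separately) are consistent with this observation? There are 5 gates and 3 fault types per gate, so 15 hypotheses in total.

Fault-free: n0=0, n1=0, n2=1, n3=0, n4=1 → 1. Observed 0.
  n0: none of the 3 fault types match ✗
  n1: stuck-at-1, inverted output ✓; others ✗
  n2: none of the 3 fault types match ✗
  n3: stuck-at-1, inverted output ✓; others ✗
  n4: stuck-at-0, inverted output ✓; others ✗
Consistent faults: {n1 stuck-at-1, n1 inverted output, n3 stuck-at-1, n3 inverted output, n4 stuck-at-0, n4 inverted output} — 6 in all.

6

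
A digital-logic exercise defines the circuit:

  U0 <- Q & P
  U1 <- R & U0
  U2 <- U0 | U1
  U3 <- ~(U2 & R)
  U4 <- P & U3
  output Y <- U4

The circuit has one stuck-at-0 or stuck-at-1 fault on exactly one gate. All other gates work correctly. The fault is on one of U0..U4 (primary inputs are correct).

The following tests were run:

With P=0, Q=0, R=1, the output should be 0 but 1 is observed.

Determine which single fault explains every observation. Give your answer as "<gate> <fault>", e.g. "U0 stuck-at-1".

U4 stuck-at-1

Fault-free values for test 1 (P=0, Q=0, R=1): U0=0, U1=0, U2=0, U3=1, U4=0, giving Y=0. Observed 1.
Test 1: faults giving observed 1 are {U4 stuck-at-1}.
Only U4 stuck-at-1 is consistent with every test.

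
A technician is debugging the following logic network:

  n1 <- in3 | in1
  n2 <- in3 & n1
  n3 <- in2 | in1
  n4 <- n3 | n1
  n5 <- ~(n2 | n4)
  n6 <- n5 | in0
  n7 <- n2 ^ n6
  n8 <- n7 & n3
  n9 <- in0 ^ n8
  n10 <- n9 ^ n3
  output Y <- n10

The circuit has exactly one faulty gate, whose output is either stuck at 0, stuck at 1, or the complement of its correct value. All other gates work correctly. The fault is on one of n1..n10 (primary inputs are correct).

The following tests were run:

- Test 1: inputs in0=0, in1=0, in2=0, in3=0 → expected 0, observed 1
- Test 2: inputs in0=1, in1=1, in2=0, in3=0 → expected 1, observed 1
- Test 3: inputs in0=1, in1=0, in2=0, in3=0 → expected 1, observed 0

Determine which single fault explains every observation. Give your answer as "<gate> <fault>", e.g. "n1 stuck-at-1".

Fault-free values for test 1 (in0=0, in1=0, in2=0, in3=0): n1=0, n2=0, n3=0, n4=0, n5=1, n6=1, n7=1, n8=0, n9=0, n10=0, giving Y=0. Observed 1.
Test 1: faults giving observed 1 are {n3 stuck-at-1, n3 inverted output, n8 stuck-at-1, n8 inverted output, n9 stuck-at-1, n9 inverted output, n10 stuck-at-1, n10 inverted output}.
Test 2 (in0=1, in1=1, in2=0, in3=0): fault-free n1=1, n2=0, n3=1, n4=1, n5=0, n6=1, n7=1, n8=1, n9=0, n10=1 → 1; observed 1. Eliminates n8 inverted output, n9 stuck-at-1, n9 inverted output, n10 inverted output.
Test 3 (in0=1, in1=0, in2=0, in3=0): fault-free n1=0, n2=0, n3=0, n4=0, n5=1, n6=1, n7=1, n8=0, n9=1, n10=1 → 1; observed 0. Eliminates n3 stuck-at-1, n3 inverted output, n10 stuck-at-1.
Only n8 stuck-at-1 is consistent with every test.

n8 stuck-at-1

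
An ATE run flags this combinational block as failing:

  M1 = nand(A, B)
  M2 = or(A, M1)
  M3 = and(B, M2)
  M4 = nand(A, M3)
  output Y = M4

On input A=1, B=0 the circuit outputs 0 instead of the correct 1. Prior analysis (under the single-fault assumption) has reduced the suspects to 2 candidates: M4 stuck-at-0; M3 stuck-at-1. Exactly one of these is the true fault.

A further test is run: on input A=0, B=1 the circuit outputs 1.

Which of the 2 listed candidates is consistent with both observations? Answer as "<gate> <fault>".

M3 stuck-at-1

Evaluate each candidate on input A=0, B=1:
  M4 stuck-at-0: M1=1, M2=1, M3=1, M4=0 [stuck-at-0] → 0 — eliminated
  M3 stuck-at-1: M1=1, M2=1, M3=1 [stuck-at-1], M4=1 → 1 — matches
Only M3 stuck-at-1 reproduces the observed 1.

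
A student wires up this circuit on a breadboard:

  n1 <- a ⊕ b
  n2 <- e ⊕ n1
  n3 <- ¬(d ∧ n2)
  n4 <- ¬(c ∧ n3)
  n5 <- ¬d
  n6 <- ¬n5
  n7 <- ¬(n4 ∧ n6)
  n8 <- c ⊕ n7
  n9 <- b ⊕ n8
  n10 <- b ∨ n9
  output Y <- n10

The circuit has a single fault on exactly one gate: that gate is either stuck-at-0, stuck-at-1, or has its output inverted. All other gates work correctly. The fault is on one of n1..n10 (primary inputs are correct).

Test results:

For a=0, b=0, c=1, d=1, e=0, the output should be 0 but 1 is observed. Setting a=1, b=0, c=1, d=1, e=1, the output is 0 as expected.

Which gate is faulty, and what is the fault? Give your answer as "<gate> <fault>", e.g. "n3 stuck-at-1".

n1 stuck-at-1

Fault-free values for test 1 (a=0, b=0, c=1, d=1, e=0): n1=0, n2=0, n3=1, n4=0, n5=0, n6=1, n7=1, n8=0, n9=0, n10=0, giving Y=0. Observed 1.
Test 1: faults giving observed 1 are {n1 stuck-at-1, n1 inverted output, n2 stuck-at-1, n2 inverted output, n3 stuck-at-0, n3 inverted output, n4 stuck-at-1, n4 inverted output, n7 stuck-at-0, n7 inverted output, n8 stuck-at-1, n8 inverted output, n9 stuck-at-1, n9 inverted output, n10 stuck-at-1, n10 inverted output}.
Test 2 (a=1, b=0, c=1, d=1, e=1): fault-free n1=1, n2=0, n3=1, n4=0, n5=0, n6=1, n7=1, n8=0, n9=0, n10=0 → 0; observed 0. Eliminates n1 inverted output, n2 stuck-at-1, n2 inverted output, n3 stuck-at-0, n3 inverted output, n4 stuck-at-1, n4 inverted output, n7 stuck-at-0, n7 inverted output, n8 stuck-at-1, n8 inverted output, n9 stuck-at-1, n9 inverted output, n10 stuck-at-1, n10 inverted output.
Only n1 stuck-at-1 is consistent with every test.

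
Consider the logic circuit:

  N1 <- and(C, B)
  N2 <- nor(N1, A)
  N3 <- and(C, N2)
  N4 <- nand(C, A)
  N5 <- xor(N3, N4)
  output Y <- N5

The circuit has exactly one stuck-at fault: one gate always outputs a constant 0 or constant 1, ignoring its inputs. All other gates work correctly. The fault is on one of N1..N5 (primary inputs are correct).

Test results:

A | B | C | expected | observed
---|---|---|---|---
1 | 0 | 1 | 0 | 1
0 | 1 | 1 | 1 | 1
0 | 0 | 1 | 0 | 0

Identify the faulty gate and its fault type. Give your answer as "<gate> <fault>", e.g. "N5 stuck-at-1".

N4 stuck-at-1

Fault-free values for test 1 (A=1, B=0, C=1): N1=0, N2=0, N3=0, N4=0, N5=0, giving Y=0. Observed 1.
Test 1: faults giving observed 1 are {N2 stuck-at-1, N3 stuck-at-1, N4 stuck-at-1, N5 stuck-at-1}.
Test 2 (A=0, B=1, C=1): fault-free N1=1, N2=0, N3=0, N4=1, N5=1 → 1; observed 1. Eliminates N2 stuck-at-1, N3 stuck-at-1.
Test 3 (A=0, B=0, C=1): fault-free N1=0, N2=1, N3=1, N4=1, N5=0 → 0; observed 0. Eliminates N5 stuck-at-1.
Only N4 stuck-at-1 is consistent with every test.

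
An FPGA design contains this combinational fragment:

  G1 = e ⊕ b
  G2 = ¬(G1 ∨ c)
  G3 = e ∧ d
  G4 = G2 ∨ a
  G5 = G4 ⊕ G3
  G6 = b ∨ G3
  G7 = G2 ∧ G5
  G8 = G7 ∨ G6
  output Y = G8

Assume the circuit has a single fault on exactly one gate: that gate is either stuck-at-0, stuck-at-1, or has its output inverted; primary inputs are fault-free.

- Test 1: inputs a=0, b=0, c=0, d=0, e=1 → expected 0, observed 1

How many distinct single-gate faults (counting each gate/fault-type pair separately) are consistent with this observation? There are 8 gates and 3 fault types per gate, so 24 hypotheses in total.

Fault-free: G1=1, G2=0, G3=0, G4=0, G5=0, G6=0, G7=0, G8=0 → 0. Observed 1.
  G1: stuck-at-0, inverted output ✓; others ✗
  G2: stuck-at-1, inverted output ✓; others ✗
  G3: stuck-at-1, inverted output ✓; others ✗
  G4: none of the 3 fault types match ✗
  G5: none of the 3 fault types match ✗
  G6: stuck-at-1, inverted output ✓; others ✗
  G7: stuck-at-1, inverted output ✓; others ✗
  G8: stuck-at-1, inverted output ✓; others ✗
Consistent faults: {G1 stuck-at-0, G1 inverted output, G2 stuck-at-1, G2 inverted output, G3 stuck-at-1, G3 inverted output, G6 stuck-at-1, G6 inverted output, G7 stuck-at-1, G7 inverted output, G8 stuck-at-1, G8 inverted output} — 12 in all.

12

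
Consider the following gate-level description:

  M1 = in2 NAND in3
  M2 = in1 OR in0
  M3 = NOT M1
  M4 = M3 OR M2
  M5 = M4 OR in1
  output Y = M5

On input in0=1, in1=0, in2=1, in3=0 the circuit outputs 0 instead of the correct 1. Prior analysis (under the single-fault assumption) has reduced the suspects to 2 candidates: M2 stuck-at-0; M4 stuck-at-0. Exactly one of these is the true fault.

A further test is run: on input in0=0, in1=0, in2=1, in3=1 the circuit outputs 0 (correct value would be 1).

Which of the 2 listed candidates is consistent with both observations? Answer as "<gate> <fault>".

M4 stuck-at-0

Evaluate each candidate on input in0=0, in1=0, in2=1, in3=1:
  M2 stuck-at-0: M1=0, M2=0 [stuck-at-0], M3=1, M4=1, M5=1 → 1 — eliminated
  M4 stuck-at-0: M1=0, M2=0, M3=1, M4=0 [stuck-at-0], M5=0 → 0 — matches
Only M4 stuck-at-0 reproduces the observed 0.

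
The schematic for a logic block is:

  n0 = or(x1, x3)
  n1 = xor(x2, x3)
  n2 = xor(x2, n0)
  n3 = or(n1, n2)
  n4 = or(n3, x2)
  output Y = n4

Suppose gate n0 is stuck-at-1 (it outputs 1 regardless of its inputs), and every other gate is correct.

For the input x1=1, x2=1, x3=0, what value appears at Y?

1

Propagate with n0 forced: n0=1 [stuck-at-1], n1=1, n2=0, n3=1, n4=1.
So Y = 1. (Same as the fault-free value — the fault is masked on this input.)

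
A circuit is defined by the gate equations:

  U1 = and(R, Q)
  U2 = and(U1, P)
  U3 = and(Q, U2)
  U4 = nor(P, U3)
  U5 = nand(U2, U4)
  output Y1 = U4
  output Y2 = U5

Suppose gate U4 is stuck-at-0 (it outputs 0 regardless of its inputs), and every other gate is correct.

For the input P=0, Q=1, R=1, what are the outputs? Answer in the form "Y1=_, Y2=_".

Propagate with U4 forced: U1=1, U2=0, U3=0, U4=0 [stuck-at-0], U5=1.
So the outputs are Y1=0, Y2=1. (Without the fault they would be Y1=1, Y2=1.)

Y1=0, Y2=1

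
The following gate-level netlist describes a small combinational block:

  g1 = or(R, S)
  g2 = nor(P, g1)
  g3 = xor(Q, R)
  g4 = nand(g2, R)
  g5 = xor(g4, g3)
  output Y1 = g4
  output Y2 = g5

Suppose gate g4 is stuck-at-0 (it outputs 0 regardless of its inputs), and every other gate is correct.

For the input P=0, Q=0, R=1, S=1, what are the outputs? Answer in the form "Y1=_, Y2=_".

Y1=0, Y2=1

Propagate with g4 forced: g1=1, g2=0, g3=1, g4=0 [stuck-at-0], g5=1.
So the outputs are Y1=0, Y2=1. (Without the fault they would be Y1=1, Y2=0.)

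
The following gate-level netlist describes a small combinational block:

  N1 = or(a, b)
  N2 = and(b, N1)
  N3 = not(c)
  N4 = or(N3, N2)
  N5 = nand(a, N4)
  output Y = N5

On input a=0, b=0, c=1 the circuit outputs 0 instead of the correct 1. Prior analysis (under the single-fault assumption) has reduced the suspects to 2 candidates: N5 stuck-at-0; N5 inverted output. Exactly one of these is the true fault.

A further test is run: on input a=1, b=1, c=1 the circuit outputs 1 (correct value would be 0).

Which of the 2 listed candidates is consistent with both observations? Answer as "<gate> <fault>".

N5 inverted output

Evaluate each candidate on input a=1, b=1, c=1:
  N5 stuck-at-0: N1=1, N2=1, N3=0, N4=1, N5=0 [stuck-at-0] → 0 — eliminated
  N5 inverted output: N1=1, N2=1, N3=0, N4=1, N5=1 [inverted output] → 1 — matches
Only N5 inverted output reproduces the observed 1.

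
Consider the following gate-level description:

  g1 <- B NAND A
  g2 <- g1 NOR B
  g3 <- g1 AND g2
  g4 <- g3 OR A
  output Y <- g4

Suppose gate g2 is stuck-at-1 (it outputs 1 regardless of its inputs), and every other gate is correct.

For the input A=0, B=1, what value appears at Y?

Propagate with g2 forced: g1=1, g2=1 [stuck-at-1], g3=1, g4=1.
So Y = 1. (Without the fault it would be 0.)

1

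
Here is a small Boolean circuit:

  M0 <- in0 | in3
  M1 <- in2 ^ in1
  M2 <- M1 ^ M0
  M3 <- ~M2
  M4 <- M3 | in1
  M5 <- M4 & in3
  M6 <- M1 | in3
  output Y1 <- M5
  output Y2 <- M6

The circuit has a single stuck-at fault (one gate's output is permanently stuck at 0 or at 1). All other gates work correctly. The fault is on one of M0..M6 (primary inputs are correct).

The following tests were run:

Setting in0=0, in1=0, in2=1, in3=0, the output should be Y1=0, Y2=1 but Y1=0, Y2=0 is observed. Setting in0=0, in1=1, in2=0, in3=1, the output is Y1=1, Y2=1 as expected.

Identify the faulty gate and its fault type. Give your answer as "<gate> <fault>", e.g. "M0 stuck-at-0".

Fault-free values for test 1 (in0=0, in1=0, in2=1, in3=0): M0=0, M1=1, M2=1, M3=0, M4=0, M5=0, M6=1, giving Y1=0, Y2=1. Observed Y1=0, Y2=0.
Test 1: faults giving observed Y1=0, Y2=0 are {M1 stuck-at-0, M6 stuck-at-0}.
Test 2 (in0=0, in1=1, in2=0, in3=1): fault-free M0=1, M1=1, M2=0, M3=1, M4=1, M5=1, M6=1 → Y1=1, Y2=1; observed Y1=1, Y2=1. Eliminates M6 stuck-at-0.
Only M1 stuck-at-0 is consistent with every test.

M1 stuck-at-0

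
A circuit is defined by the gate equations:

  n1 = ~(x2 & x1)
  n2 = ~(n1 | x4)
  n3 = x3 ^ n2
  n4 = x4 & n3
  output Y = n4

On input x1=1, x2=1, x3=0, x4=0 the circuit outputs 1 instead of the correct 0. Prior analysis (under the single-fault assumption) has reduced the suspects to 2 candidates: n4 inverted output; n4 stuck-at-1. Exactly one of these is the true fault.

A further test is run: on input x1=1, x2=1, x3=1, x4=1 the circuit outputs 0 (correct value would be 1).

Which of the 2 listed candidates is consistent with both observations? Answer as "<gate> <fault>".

n4 inverted output

Evaluate each candidate on input x1=1, x2=1, x3=1, x4=1:
  n4 inverted output: n1=0, n2=0, n3=1, n4=0 [inverted output] → 0 — matches
  n4 stuck-at-1: n1=0, n2=0, n3=1, n4=1 [stuck-at-1] → 1 — eliminated
Only n4 inverted output reproduces the observed 0.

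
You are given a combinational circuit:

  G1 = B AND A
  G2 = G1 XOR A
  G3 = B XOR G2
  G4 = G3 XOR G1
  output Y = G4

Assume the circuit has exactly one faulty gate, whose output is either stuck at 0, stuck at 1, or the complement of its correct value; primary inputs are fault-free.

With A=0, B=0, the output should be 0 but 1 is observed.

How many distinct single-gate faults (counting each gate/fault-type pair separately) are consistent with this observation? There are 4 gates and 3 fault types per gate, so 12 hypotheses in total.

Fault-free: G1=0, G2=0, G3=0, G4=0 → 0. Observed 1.
  G1 stuck-at-0: output 0 ✗
  G1 stuck-at-1: output 0 ✗
  G1 inverted output: output 0 ✗
  G2 stuck-at-0: output 0 ✗
  G2 stuck-at-1: output 1 ✓
  G2 inverted output: output 1 ✓
  G3 stuck-at-0: output 0 ✗
  G3 stuck-at-1: output 1 ✓
  G3 inverted output: output 1 ✓
  G4 stuck-at-0: output 0 ✗
  G4 stuck-at-1: output 1 ✓
  G4 inverted output: output 1 ✓
Consistent faults: {G2 stuck-at-1, G2 inverted output, G3 stuck-at-1, G3 inverted output, G4 stuck-at-1, G4 inverted output} — 6 in all.

6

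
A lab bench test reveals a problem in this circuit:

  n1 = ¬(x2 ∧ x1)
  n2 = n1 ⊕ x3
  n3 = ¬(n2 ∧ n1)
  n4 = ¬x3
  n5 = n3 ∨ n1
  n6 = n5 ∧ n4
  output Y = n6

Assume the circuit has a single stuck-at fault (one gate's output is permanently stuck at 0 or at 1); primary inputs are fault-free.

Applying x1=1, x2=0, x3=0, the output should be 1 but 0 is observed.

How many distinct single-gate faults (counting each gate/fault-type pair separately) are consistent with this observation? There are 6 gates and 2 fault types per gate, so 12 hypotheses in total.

Fault-free: n1=1, n2=1, n3=0, n4=1, n5=1, n6=1 → 1. Observed 0.
  n1 stuck-at-0: output 1 ✗
  n1 stuck-at-1: output 1 ✗
  n2 stuck-at-0: output 1 ✗
  n2 stuck-at-1: output 1 ✗
  n3 stuck-at-0: output 1 ✗
  n3 stuck-at-1: output 1 ✗
  n4 stuck-at-0: output 0 ✓
  n4 stuck-at-1: output 1 ✗
  n5 stuck-at-0: output 0 ✓
  n5 stuck-at-1: output 1 ✗
  n6 stuck-at-0: output 0 ✓
  n6 stuck-at-1: output 1 ✗
Consistent faults: {n4 stuck-at-0, n5 stuck-at-0, n6 stuck-at-0} — 3 in all.

3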